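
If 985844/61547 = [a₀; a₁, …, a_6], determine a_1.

56

985844 ÷ 61547 → quotient 16, remainder 1092
61547 ÷ 1092 → quotient 56, remainder 395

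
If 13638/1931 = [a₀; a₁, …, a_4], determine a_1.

15

Apply division with remainder until the remainder is 0:
13638 ÷ 1931 → quotient 7, remainder 121
1931 ÷ 121 → quotient 15, remainder 116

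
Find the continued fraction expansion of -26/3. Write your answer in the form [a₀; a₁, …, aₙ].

[-9; 3]

Repeatedly divide and take the remainder:
-26 = -9·3 + 1, so a_0 = -9
3 = 3·1 + 0, so a_1 = 3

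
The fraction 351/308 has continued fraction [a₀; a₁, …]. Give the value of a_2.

⌊351/308⌋ = 1, remainder 43
⌊308/43⌋ = 7, remainder 7
⌊43/7⌋ = 6, remainder 1

6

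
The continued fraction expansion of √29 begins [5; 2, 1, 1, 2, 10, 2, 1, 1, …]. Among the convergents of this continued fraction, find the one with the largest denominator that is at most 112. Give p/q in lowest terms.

70/13

a_0 = 5: 5/1  (≤ bound)
a_1 = 2: 11/2  (≤ bound)
a_2 = 1: 16/3  (≤ bound)
a_3 = 1: 27/5  (≤ bound)
a_4 = 2: 70/13  (≤ bound)
a_5 = 10: 727/135  (> 112, stop)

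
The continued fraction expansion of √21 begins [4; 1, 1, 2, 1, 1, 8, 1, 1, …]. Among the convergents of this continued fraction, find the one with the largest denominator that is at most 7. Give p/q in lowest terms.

List convergents until the denominator exceeds the bound:
a_0 = 4: 4/1  (≤ bound)
a_1 = 1: 5/1  (≤ bound)
a_2 = 1: 9/2  (≤ bound)
a_3 = 2: 23/5  (≤ bound)
a_4 = 1: 32/7  (≤ bound)
a_5 = 1: 55/12  (> 7, stop)

32/7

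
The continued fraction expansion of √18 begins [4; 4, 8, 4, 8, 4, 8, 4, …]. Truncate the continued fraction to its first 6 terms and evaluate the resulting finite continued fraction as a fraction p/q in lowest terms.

19601/4620

Start with 4.
8 + 1/(4/1) = 8 + 1/4 = 33/4
4 + 1/(33/4) = 4 + 4/33 = 136/33
8 + 1/(136/33) = 8 + 33/136 = 1121/136
4 + 1/(1121/136) = 4 + 136/1121 = 4620/1121
4 + 1/(4620/1121) = 4 + 1121/4620 = 19601/4620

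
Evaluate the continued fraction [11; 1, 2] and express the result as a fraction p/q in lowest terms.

35/3

a_0 = 11: 11/1
a_1 = 1: 12/1
a_2 = 2: 35/3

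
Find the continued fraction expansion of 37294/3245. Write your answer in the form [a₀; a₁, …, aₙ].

⌊37294/3245⌋ = 11, remainder 1599
⌊3245/1599⌋ = 2, remainder 47
⌊1599/47⌋ = 34, remainder 1
⌊47/1⌋ = 47, remainder 0

[11; 2, 34, 47]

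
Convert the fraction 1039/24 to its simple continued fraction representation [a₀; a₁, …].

[43; 3, 2, 3]

Apply division with remainder until the remainder is 0:
1039 ÷ 24 → quotient 43, remainder 7
24 ÷ 7 → quotient 3, remainder 3
7 ÷ 3 → quotient 2, remainder 1
3 ÷ 1 → quotient 3, remainder 0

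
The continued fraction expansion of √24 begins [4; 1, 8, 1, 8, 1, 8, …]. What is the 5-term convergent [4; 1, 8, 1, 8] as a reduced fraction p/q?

436/89

Use the convergent recurrence hₖ = aₖ·hₖ₋₁ + hₖ₋₂ (and likewise for the denominators kₖ):
a_0 = 4: 4/1
a_1 = 1: 5/1
a_2 = 8: 44/9
a_3 = 1: 49/10
a_4 = 8: 436/89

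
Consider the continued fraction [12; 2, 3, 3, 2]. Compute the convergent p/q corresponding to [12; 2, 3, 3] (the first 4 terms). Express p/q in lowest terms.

286/23

Collapse the nested fraction from the inside out:
Start with 3.
3 + 1/(3/1) = 3 + 1/3 = 10/3
2 + 1/(10/3) = 2 + 3/10 = 23/10
12 + 1/(23/10) = 12 + 10/23 = 286/23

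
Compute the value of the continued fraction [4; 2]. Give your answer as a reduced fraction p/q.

a_0 = 4: 4/1
a_1 = 2: 9/2

9/2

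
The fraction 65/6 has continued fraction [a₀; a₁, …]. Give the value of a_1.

Repeatedly divide and take the remainder:
65 = 10·6 + 5, so a_0 = 10
6 = 1·5 + 1, so a_1 = 1

1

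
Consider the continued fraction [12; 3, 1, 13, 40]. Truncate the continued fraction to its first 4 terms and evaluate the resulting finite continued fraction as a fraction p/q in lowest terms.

a_0 = 12: 12/1
a_1 = 3: 37/3
a_2 = 1: 49/4
a_3 = 13: 674/55

674/55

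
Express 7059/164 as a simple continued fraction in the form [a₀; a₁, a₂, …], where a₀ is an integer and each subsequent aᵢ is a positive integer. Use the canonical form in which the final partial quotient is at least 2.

[43; 23, 2, 3]

Repeatedly divide and take the remainder:
⌊7059/164⌋ = 43, remainder 7
⌊164/7⌋ = 23, remainder 3
⌊7/3⌋ = 2, remainder 1
⌊3/1⌋ = 3, remainder 0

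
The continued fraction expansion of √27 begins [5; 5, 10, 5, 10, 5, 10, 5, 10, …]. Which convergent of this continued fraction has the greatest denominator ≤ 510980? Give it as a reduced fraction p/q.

716035/137801

a_0 = 5: 5/1  (≤ bound)
a_1 = 5: 26/5  (≤ bound)
a_2 = 10: 265/51  (≤ bound)
a_3 = 5: 1351/260  (≤ bound)
a_4 = 10: 13775/2651  (≤ bound)
a_5 = 5: 70226/13515  (≤ bound)
a_6 = 10: 716035/137801  (≤ bound)
a_7 = 5: 3650401/702520  (> 510980, stop)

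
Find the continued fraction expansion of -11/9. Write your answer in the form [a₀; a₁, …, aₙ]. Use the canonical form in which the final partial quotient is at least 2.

[-2; 1, 3, 2]

Repeatedly divide and take the remainder:
-11 ÷ 9 → quotient -2, remainder 7
9 ÷ 7 → quotient 1, remainder 2
7 ÷ 2 → quotient 3, remainder 1
2 ÷ 1 → quotient 2, remainder 0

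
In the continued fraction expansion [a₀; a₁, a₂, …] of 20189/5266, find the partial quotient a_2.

5

20189 = 3·5266 + 4391, so a_0 = 3
5266 = 1·4391 + 875, so a_1 = 1
4391 = 5·875 + 16, so a_2 = 5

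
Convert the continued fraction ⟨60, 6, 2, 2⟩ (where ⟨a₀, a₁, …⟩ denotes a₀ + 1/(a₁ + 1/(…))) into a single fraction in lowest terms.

1925/32

a_0 = 60: 60/1
a_1 = 6: 361/6
a_2 = 2: 782/13
a_3 = 2: 1925/32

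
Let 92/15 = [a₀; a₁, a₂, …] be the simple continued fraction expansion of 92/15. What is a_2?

92 = 6·15 + 2, so a_0 = 6
15 = 7·2 + 1, so a_1 = 7
2 = 2·1 + 0, so a_2 = 2

2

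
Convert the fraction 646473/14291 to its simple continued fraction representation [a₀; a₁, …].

646473 = 45·14291 + 3378, so a_0 = 45
14291 = 4·3378 + 779, so a_1 = 4
3378 = 4·779 + 262, so a_2 = 4
779 = 2·262 + 255, so a_3 = 2
262 = 1·255 + 7, so a_4 = 1
255 = 36·7 + 3, so a_5 = 36
7 = 2·3 + 1, so a_6 = 2
3 = 3·1 + 0, so a_7 = 3

[45; 4, 4, 2, 1, 36, 2, 3]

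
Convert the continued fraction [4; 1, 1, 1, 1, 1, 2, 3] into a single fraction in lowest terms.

Start with 3.
2 + 1/(3/1) = 2 + 1/3 = 7/3
1 + 1/(7/3) = 1 + 3/7 = 10/7
1 + 1/(10/7) = 1 + 7/10 = 17/10
1 + 1/(17/10) = 1 + 10/17 = 27/17
1 + 1/(27/17) = 1 + 17/27 = 44/27
1 + 1/(44/27) = 1 + 27/44 = 71/44
4 + 1/(71/44) = 4 + 44/71 = 328/71

328/71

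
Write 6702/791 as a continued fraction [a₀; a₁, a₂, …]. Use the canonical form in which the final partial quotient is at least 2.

[8; 2, 8, 1, 2, 3, 4]

⌊6702/791⌋ = 8, remainder 374
⌊791/374⌋ = 2, remainder 43
⌊374/43⌋ = 8, remainder 30
⌊43/30⌋ = 1, remainder 13
⌊30/13⌋ = 2, remainder 4
⌊13/4⌋ = 3, remainder 1
⌊4/1⌋ = 4, remainder 0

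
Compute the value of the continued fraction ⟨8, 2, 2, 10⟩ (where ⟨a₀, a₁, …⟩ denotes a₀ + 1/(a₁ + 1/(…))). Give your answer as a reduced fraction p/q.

Build up convergents one term at a time:
a_0 = 8: 8/1
a_1 = 2: 17/2
a_2 = 2: 42/5
a_3 = 10: 437/52

437/52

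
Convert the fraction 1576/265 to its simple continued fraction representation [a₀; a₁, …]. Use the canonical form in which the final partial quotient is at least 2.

[5; 1, 17, 1, 13]

Apply division with remainder until the remainder is 0:
⌊1576/265⌋ = 5, remainder 251
⌊265/251⌋ = 1, remainder 14
⌊251/14⌋ = 17, remainder 13
⌊14/13⌋ = 1, remainder 1
⌊13/1⌋ = 13, remainder 0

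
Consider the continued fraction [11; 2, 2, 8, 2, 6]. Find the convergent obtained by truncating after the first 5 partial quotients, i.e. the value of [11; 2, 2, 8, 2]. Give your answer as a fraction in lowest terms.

Starting at the tail and folding back:
Start with 2.
8 + 1/(2/1) = 8 + 1/2 = 17/2
2 + 1/(17/2) = 2 + 2/17 = 36/17
2 + 1/(36/17) = 2 + 17/36 = 89/36
11 + 1/(89/36) = 11 + 36/89 = 1015/89

1015/89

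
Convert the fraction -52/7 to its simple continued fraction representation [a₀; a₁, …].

[-8; 1, 1, 3]

⌊-52/7⌋ = -8, remainder 4
⌊7/4⌋ = 1, remainder 3
⌊4/3⌋ = 1, remainder 1
⌊3/1⌋ = 3, remainder 0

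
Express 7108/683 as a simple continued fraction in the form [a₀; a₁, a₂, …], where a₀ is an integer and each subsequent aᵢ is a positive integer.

[10; 2, 2, 5, 3, 2, 3]

7108 = 10·683 + 278, so a_0 = 10
683 = 2·278 + 127, so a_1 = 2
278 = 2·127 + 24, so a_2 = 2
127 = 5·24 + 7, so a_3 = 5
24 = 3·7 + 3, so a_4 = 3
7 = 2·3 + 1, so a_5 = 2
3 = 3·1 + 0, so a_6 = 3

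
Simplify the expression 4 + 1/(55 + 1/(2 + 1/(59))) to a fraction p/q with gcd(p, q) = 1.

a_0 = 4: 4/1
a_1 = 55: 221/55
a_2 = 2: 446/111
a_3 = 59: 26535/6604

26535/6604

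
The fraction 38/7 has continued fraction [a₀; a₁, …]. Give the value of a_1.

Run the Euclidean algorithm, recording each quotient:
⌊38/7⌋ = 5, remainder 3
⌊7/3⌋ = 2, remainder 1

2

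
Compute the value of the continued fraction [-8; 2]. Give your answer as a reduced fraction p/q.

-15/2

Build up convergents one term at a time:
a_0 = -8: -8/1
a_1 = 2: -15/2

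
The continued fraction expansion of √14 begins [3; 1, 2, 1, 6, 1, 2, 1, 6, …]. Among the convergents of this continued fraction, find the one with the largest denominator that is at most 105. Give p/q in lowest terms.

a_0 = 3: 3/1  (≤ bound)
a_1 = 1: 4/1  (≤ bound)
a_2 = 2: 11/3  (≤ bound)
a_3 = 1: 15/4  (≤ bound)
a_4 = 6: 101/27  (≤ bound)
a_5 = 1: 116/31  (≤ bound)
a_6 = 2: 333/89  (≤ bound)
a_7 = 1: 449/120  (> 105, stop)

333/89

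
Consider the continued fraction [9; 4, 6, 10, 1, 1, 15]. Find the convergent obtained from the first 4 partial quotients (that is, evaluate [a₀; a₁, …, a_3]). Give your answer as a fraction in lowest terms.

2347/254

Starting at the tail and folding back:
Start with 10.
6 + 1/(10/1) = 6 + 1/10 = 61/10
4 + 1/(61/10) = 4 + 10/61 = 254/61
9 + 1/(254/61) = 9 + 61/254 = 2347/254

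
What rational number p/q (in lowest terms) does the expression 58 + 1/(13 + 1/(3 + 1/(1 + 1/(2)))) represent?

a_0 = 58: 58/1
a_1 = 13: 755/13
a_2 = 3: 2323/40
a_3 = 1: 3078/53
a_4 = 2: 8479/146

8479/146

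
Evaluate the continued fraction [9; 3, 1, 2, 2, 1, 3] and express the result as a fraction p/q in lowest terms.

Compute successive convergents:
a_0 = 9: 9/1
a_1 = 3: 28/3
a_2 = 1: 37/4
a_3 = 2: 102/11
a_4 = 2: 241/26
a_5 = 1: 343/37
a_6 = 3: 1270/137

1270/137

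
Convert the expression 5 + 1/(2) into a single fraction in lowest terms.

11/2

Build up convergents one term at a time:
a_0 = 5: 5/1
a_1 = 2: 11/2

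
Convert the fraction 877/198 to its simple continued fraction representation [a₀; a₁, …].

[4; 2, 3, 28]

877 = 4·198 + 85, so a_0 = 4
198 = 2·85 + 28, so a_1 = 2
85 = 3·28 + 1, so a_2 = 3
28 = 28·1 + 0, so a_3 = 28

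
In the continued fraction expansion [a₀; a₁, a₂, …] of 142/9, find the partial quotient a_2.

3

142 = 15·9 + 7, so a_0 = 15
9 = 1·7 + 2, so a_1 = 1
7 = 3·2 + 1, so a_2 = 3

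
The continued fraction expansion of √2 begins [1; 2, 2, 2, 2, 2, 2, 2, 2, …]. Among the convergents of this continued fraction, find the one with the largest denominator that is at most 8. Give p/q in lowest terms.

7/5

a_0 = 1: 1/1  (≤ bound)
a_1 = 2: 3/2  (≤ bound)
a_2 = 2: 7/5  (≤ bound)
a_3 = 2: 17/12  (> 8, stop)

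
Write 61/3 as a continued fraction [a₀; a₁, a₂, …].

Repeatedly divide and take the remainder:
⌊61/3⌋ = 20, remainder 1
⌊3/1⌋ = 3, remainder 0

[20; 3]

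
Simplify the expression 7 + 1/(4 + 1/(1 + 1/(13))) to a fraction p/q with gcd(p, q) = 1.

497/69

Work from the innermost term outward:
Start with 13.
1 + 1/(13/1) = 1 + 1/13 = 14/13
4 + 1/(14/13) = 4 + 13/14 = 69/14
7 + 1/(69/14) = 7 + 14/69 = 497/69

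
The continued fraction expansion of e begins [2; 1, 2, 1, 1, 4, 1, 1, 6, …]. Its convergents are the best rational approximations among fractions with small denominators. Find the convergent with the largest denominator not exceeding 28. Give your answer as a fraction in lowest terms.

a_0 = 2: 2/1  (≤ bound)
a_1 = 1: 3/1  (≤ bound)
a_2 = 2: 8/3  (≤ bound)
a_3 = 1: 11/4  (≤ bound)
a_4 = 1: 19/7  (≤ bound)
a_5 = 4: 87/32  (> 28, stop)

19/7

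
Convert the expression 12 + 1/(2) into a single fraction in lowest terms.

a_0 = 12: 12/1
a_1 = 2: 25/2

25/2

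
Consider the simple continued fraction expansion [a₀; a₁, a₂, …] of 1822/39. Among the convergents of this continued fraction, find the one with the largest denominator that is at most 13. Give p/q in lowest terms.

327/7

a_0 = 46: 46/1  (≤ bound)
a_1 = 1: 47/1  (≤ bound)
a_2 = 2: 140/3  (≤ bound)
a_3 = 1: 187/4  (≤ bound)
a_4 = 1: 327/7  (≤ bound)
a_5 = 5: 1822/39  (> 13, stop)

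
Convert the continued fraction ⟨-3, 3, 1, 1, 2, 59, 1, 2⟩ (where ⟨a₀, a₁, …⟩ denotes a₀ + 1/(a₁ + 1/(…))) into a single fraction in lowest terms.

-8828/3243

a_0 = -3: -3/1
a_1 = 3: -8/3
a_2 = 1: -11/4
a_3 = 1: -19/7
a_4 = 2: -49/18
a_5 = 59: -2910/1069
a_6 = 1: -2959/1087
a_7 = 2: -8828/3243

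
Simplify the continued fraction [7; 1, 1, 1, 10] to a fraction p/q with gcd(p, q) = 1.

a_0 = 7: 7/1
a_1 = 1: 8/1
a_2 = 1: 15/2
a_3 = 1: 23/3
a_4 = 10: 245/32

245/32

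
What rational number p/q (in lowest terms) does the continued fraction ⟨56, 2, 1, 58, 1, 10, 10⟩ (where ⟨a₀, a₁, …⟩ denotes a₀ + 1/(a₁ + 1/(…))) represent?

1117634/19839

Use the convergent recurrence hₖ = aₖ·hₖ₋₁ + hₖ₋₂ (and likewise for the denominators kₖ):
a_0 = 56: 56/1
a_1 = 2: 113/2
a_2 = 1: 169/3
a_3 = 58: 9915/176
a_4 = 1: 10084/179
a_5 = 10: 110755/1966
a_6 = 10: 1117634/19839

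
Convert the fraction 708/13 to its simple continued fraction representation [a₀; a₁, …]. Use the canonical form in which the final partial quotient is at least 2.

⌊708/13⌋ = 54, remainder 6
⌊13/6⌋ = 2, remainder 1
⌊6/1⌋ = 6, remainder 0

[54; 2, 6]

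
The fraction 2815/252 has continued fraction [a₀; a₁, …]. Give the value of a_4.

⌊2815/252⌋ = 11, remainder 43
⌊252/43⌋ = 5, remainder 37
⌊43/37⌋ = 1, remainder 6
⌊37/6⌋ = 6, remainder 1
⌊6/1⌋ = 6, remainder 0

6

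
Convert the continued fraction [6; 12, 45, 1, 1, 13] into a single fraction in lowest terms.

Start with 13.
1 + 1/(13/1) = 1 + 1/13 = 14/13
1 + 1/(14/13) = 1 + 13/14 = 27/14
45 + 1/(27/14) = 45 + 14/27 = 1229/27
12 + 1/(1229/27) = 12 + 27/1229 = 14775/1229
6 + 1/(14775/1229) = 6 + 1229/14775 = 89879/14775

89879/14775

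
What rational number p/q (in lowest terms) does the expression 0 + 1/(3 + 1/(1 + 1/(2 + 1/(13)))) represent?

Collapse the nested fraction from the inside out:
Start with 13.
2 + 1/(13/1) = 2 + 1/13 = 27/13
1 + 1/(27/13) = 1 + 13/27 = 40/27
3 + 1/(40/27) = 3 + 27/40 = 147/40
0 + 1/(147/40) = 0 + 40/147 = 40/147

40/147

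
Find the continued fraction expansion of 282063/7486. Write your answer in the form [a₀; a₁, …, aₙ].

[37; 1, 2, 8, 1, 6, 1, 33]

Run the Euclidean algorithm, recording each quotient:
⌊282063/7486⌋ = 37, remainder 5081
⌊7486/5081⌋ = 1, remainder 2405
⌊5081/2405⌋ = 2, remainder 271
⌊2405/271⌋ = 8, remainder 237
⌊271/237⌋ = 1, remainder 34
⌊237/34⌋ = 6, remainder 33
⌊34/33⌋ = 1, remainder 1
⌊33/1⌋ = 33, remainder 0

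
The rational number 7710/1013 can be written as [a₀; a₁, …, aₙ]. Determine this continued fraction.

Repeatedly divide and take the remainder:
⌊7710/1013⌋ = 7, remainder 619
⌊1013/619⌋ = 1, remainder 394
⌊619/394⌋ = 1, remainder 225
⌊394/225⌋ = 1, remainder 169
⌊225/169⌋ = 1, remainder 56
⌊169/56⌋ = 3, remainder 1
⌊56/1⌋ = 56, remainder 0

[7; 1, 1, 1, 1, 3, 56]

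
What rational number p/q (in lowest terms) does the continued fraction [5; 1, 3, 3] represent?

75/13

Compute successive convergents:
a_0 = 5: 5/1
a_1 = 1: 6/1
a_2 = 3: 23/4
a_3 = 3: 75/13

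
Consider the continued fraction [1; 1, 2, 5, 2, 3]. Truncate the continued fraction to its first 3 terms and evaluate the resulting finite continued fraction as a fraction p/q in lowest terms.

Start with 2.
1 + 1/(2/1) = 1 + 1/2 = 3/2
1 + 1/(3/2) = 1 + 2/3 = 5/3

5/3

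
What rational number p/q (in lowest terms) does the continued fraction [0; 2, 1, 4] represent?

5/14

a_0 = 0: 0/1
a_1 = 2: 1/2
a_2 = 1: 1/3
a_3 = 4: 5/14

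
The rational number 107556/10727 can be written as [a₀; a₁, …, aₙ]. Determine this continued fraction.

[10; 37, 1, 1, 35, 4]

107556 ÷ 10727 → quotient 10, remainder 286
10727 ÷ 286 → quotient 37, remainder 145
286 ÷ 145 → quotient 1, remainder 141
145 ÷ 141 → quotient 1, remainder 4
141 ÷ 4 → quotient 35, remainder 1
4 ÷ 1 → quotient 4, remainder 0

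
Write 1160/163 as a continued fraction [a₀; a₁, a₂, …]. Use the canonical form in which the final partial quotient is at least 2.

[7; 8, 1, 1, 2, 1, 2]

1160 = 7·163 + 19, so a_0 = 7
163 = 8·19 + 11, so a_1 = 8
19 = 1·11 + 8, so a_2 = 1
11 = 1·8 + 3, so a_3 = 1
8 = 2·3 + 2, so a_4 = 2
3 = 1·2 + 1, so a_5 = 1
2 = 2·1 + 0, so a_6 = 2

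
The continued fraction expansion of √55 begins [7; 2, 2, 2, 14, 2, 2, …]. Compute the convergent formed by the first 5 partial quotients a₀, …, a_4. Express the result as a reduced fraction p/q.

Collapse the nested fraction from the inside out:
Start with 14.
2 + 1/(14/1) = 2 + 1/14 = 29/14
2 + 1/(29/14) = 2 + 14/29 = 72/29
2 + 1/(72/29) = 2 + 29/72 = 173/72
7 + 1/(173/72) = 7 + 72/173 = 1283/173

1283/173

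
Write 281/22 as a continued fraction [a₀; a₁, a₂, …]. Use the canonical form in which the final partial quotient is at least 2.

[12; 1, 3, 2, 2]

Repeatedly divide and take the remainder:
281 ÷ 22 → quotient 12, remainder 17
22 ÷ 17 → quotient 1, remainder 5
17 ÷ 5 → quotient 3, remainder 2
5 ÷ 2 → quotient 2, remainder 1
2 ÷ 1 → quotient 2, remainder 0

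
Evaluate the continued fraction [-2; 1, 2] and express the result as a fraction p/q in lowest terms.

Compute successive convergents:
a_0 = -2: -2/1
a_1 = 1: -1/1
a_2 = 2: -4/3

-4/3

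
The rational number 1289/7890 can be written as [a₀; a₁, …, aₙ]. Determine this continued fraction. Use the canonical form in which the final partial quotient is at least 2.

Run the Euclidean algorithm, recording each quotient:
⌊1289/7890⌋ = 0, remainder 1289
⌊7890/1289⌋ = 6, remainder 156
⌊1289/156⌋ = 8, remainder 41
⌊156/41⌋ = 3, remainder 33
⌊41/33⌋ = 1, remainder 8
⌊33/8⌋ = 4, remainder 1
⌊8/1⌋ = 8, remainder 0

[0; 6, 8, 3, 1, 4, 8]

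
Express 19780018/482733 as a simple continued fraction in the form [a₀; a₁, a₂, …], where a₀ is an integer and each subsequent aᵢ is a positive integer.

[40; 1, 39, 9, 35, 12, 1, 2]

19780018 = 40·482733 + 470698, so a_0 = 40
482733 = 1·470698 + 12035, so a_1 = 1
470698 = 39·12035 + 1333, so a_2 = 39
12035 = 9·1333 + 38, so a_3 = 9
1333 = 35·38 + 3, so a_4 = 35
38 = 12·3 + 2, so a_5 = 12
3 = 1·2 + 1, so a_6 = 1
2 = 2·1 + 0, so a_7 = 2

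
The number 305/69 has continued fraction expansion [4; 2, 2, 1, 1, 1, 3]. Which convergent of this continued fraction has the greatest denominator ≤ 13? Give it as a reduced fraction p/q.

53/12

a_0 = 4: 4/1  (≤ bound)
a_1 = 2: 9/2  (≤ bound)
a_2 = 2: 22/5  (≤ bound)
a_3 = 1: 31/7  (≤ bound)
a_4 = 1: 53/12  (≤ bound)
a_5 = 1: 84/19  (> 13, stop)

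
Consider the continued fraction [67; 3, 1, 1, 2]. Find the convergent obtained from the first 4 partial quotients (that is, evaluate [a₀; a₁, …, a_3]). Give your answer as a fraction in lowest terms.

471/7

Starting at the tail and folding back:
Start with 1.
1 + 1/(1/1) = 1 + 1/1 = 2/1
3 + 1/(2/1) = 3 + 1/2 = 7/2
67 + 1/(7/2) = 67 + 2/7 = 471/7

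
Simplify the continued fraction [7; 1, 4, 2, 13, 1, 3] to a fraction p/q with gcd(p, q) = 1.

4886/625

a_0 = 7: 7/1
a_1 = 1: 8/1
a_2 = 4: 39/5
a_3 = 2: 86/11
a_4 = 13: 1157/148
a_5 = 1: 1243/159
a_6 = 3: 4886/625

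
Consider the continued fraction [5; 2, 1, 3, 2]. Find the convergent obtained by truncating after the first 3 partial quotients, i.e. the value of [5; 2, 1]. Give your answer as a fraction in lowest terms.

16/3

Compute successive convergents:
a_0 = 5: 5/1
a_1 = 2: 11/2
a_2 = 1: 16/3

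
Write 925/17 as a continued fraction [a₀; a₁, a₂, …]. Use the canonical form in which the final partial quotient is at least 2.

925 ÷ 17 → quotient 54, remainder 7
17 ÷ 7 → quotient 2, remainder 3
7 ÷ 3 → quotient 2, remainder 1
3 ÷ 1 → quotient 3, remainder 0

[54; 2, 2, 3]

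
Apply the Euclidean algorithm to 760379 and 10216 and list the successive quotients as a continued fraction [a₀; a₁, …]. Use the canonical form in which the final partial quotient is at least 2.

[74; 2, 3, 12, 5, 3, 7]

⌊760379/10216⌋ = 74, remainder 4395
⌊10216/4395⌋ = 2, remainder 1426
⌊4395/1426⌋ = 3, remainder 117
⌊1426/117⌋ = 12, remainder 22
⌊117/22⌋ = 5, remainder 7
⌊22/7⌋ = 3, remainder 1
⌊7/1⌋ = 7, remainder 0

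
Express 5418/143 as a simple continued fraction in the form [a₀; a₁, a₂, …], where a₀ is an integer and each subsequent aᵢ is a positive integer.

⌊5418/143⌋ = 37, remainder 127
⌊143/127⌋ = 1, remainder 16
⌊127/16⌋ = 7, remainder 15
⌊16/15⌋ = 1, remainder 1
⌊15/1⌋ = 15, remainder 0

[37; 1, 7, 1, 15]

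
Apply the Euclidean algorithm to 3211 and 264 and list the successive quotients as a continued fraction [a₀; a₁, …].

[12; 6, 7, 6]

⌊3211/264⌋ = 12, remainder 43
⌊264/43⌋ = 6, remainder 6
⌊43/6⌋ = 7, remainder 1
⌊6/1⌋ = 6, remainder 0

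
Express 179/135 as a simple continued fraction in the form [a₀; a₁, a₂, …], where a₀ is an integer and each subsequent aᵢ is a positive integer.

[1; 3, 14, 1, 2]

179 ÷ 135 → quotient 1, remainder 44
135 ÷ 44 → quotient 3, remainder 3
44 ÷ 3 → quotient 14, remainder 2
3 ÷ 2 → quotient 1, remainder 1
2 ÷ 1 → quotient 2, remainder 0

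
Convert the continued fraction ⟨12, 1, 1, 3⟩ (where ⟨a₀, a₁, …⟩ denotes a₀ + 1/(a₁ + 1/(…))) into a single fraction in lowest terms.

88/7

Collapse the nested fraction from the inside out:
Start with 3.
1 + 1/(3/1) = 1 + 1/3 = 4/3
1 + 1/(4/3) = 1 + 3/4 = 7/4
12 + 1/(7/4) = 12 + 4/7 = 88/7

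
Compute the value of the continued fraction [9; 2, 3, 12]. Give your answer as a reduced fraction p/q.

811/86

Start with 12.
3 + 1/(12/1) = 3 + 1/12 = 37/12
2 + 1/(37/12) = 2 + 12/37 = 86/37
9 + 1/(86/37) = 9 + 37/86 = 811/86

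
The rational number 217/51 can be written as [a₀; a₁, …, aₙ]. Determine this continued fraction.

[4; 3, 1, 12]

Run the Euclidean algorithm, recording each quotient:
217 ÷ 51 → quotient 4, remainder 13
51 ÷ 13 → quotient 3, remainder 12
13 ÷ 12 → quotient 1, remainder 1
12 ÷ 1 → quotient 12, remainder 0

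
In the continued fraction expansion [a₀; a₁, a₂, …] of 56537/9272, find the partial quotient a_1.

Apply division with remainder until the remainder is 0:
⌊56537/9272⌋ = 6, remainder 905
⌊9272/905⌋ = 10, remainder 222

10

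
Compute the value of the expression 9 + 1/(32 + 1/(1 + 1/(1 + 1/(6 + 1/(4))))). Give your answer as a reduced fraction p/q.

a_0 = 9: 9/1
a_1 = 32: 289/32
a_2 = 1: 298/33
a_3 = 1: 587/65
a_4 = 6: 3820/423
a_5 = 4: 15867/1757

15867/1757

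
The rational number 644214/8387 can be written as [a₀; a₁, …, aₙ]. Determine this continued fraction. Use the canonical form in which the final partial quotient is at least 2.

Run the Euclidean algorithm, recording each quotient:
⌊644214/8387⌋ = 76, remainder 6802
⌊8387/6802⌋ = 1, remainder 1585
⌊6802/1585⌋ = 4, remainder 462
⌊1585/462⌋ = 3, remainder 199
⌊462/199⌋ = 2, remainder 64
⌊199/64⌋ = 3, remainder 7
⌊64/7⌋ = 9, remainder 1
⌊7/1⌋ = 7, remainder 0

[76; 1, 4, 3, 2, 3, 9, 7]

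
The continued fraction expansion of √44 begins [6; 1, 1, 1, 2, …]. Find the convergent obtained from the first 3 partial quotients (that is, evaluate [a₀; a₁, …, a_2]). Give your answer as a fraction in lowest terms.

13/2

Work from the innermost term outward:
Start with 1.
1 + 1/(1/1) = 1 + 1/1 = 2/1
6 + 1/(2/1) = 6 + 1/2 = 13/2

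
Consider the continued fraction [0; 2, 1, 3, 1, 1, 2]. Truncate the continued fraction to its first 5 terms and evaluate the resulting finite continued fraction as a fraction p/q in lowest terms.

5/14

a_0 = 0: 0/1
a_1 = 2: 1/2
a_2 = 1: 1/3
a_3 = 3: 4/11
a_4 = 1: 5/14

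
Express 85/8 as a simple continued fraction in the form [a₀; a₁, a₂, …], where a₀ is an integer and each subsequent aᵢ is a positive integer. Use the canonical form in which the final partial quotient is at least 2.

85 ÷ 8 → quotient 10, remainder 5
8 ÷ 5 → quotient 1, remainder 3
5 ÷ 3 → quotient 1, remainder 2
3 ÷ 2 → quotient 1, remainder 1
2 ÷ 1 → quotient 2, remainder 0

[10; 1, 1, 1, 2]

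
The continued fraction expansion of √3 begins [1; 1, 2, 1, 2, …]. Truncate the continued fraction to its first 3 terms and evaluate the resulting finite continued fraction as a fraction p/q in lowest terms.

5/3

a_0 = 1: 1/1
a_1 = 1: 2/1
a_2 = 2: 5/3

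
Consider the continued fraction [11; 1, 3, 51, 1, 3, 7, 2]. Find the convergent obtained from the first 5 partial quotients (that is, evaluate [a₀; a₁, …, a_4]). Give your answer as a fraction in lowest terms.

Start with 1.
51 + 1/(1/1) = 51 + 1/1 = 52/1
3 + 1/(52/1) = 3 + 1/52 = 157/52
1 + 1/(157/52) = 1 + 52/157 = 209/157
11 + 1/(209/157) = 11 + 157/209 = 2456/209

2456/209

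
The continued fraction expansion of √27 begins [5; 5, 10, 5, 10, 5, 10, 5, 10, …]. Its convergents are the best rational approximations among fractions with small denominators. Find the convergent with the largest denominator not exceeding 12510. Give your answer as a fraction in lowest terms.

13775/2651

List convergents until the denominator exceeds the bound:
a_0 = 5: 5/1  (≤ bound)
a_1 = 5: 26/5  (≤ bound)
a_2 = 10: 265/51  (≤ bound)
a_3 = 5: 1351/260  (≤ bound)
a_4 = 10: 13775/2651  (≤ bound)
a_5 = 5: 70226/13515  (> 12510, stop)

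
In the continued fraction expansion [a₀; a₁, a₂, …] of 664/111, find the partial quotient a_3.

2

⌊664/111⌋ = 5, remainder 109
⌊111/109⌋ = 1, remainder 2
⌊109/2⌋ = 54, remainder 1
⌊2/1⌋ = 2, remainder 0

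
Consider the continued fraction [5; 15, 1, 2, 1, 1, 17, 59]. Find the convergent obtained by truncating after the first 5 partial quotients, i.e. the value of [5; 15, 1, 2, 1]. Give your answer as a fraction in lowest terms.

Compute successive convergents:
a_0 = 5: 5/1
a_1 = 15: 76/15
a_2 = 1: 81/16
a_3 = 2: 238/47
a_4 = 1: 319/63

319/63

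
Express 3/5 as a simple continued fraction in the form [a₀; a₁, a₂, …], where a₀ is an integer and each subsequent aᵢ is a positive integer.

3 ÷ 5 → quotient 0, remainder 3
5 ÷ 3 → quotient 1, remainder 2
3 ÷ 2 → quotient 1, remainder 1
2 ÷ 1 → quotient 2, remainder 0

[0; 1, 1, 2]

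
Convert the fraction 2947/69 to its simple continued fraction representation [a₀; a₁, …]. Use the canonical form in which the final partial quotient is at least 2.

[42; 1, 2, 2, 4, 2]

Run the Euclidean algorithm, recording each quotient:
2947 = 42·69 + 49, so a_0 = 42
69 = 1·49 + 20, so a_1 = 1
49 = 2·20 + 9, so a_2 = 2
20 = 2·9 + 2, so a_3 = 2
9 = 4·2 + 1, so a_4 = 4
2 = 2·1 + 0, so a_5 = 2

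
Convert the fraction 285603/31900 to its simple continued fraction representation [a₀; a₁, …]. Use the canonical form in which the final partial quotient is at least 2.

[8; 1, 20, 3, 4, 3, 2, 15]

285603 = 8·31900 + 30403, so a_0 = 8
31900 = 1·30403 + 1497, so a_1 = 1
30403 = 20·1497 + 463, so a_2 = 20
1497 = 3·463 + 108, so a_3 = 3
463 = 4·108 + 31, so a_4 = 4
108 = 3·31 + 15, so a_5 = 3
31 = 2·15 + 1, so a_6 = 2
15 = 15·1 + 0, so a_7 = 15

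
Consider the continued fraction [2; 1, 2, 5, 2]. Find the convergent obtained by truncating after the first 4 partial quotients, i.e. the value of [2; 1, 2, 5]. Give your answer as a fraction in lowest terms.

43/16

a_0 = 2: 2/1
a_1 = 1: 3/1
a_2 = 2: 8/3
a_3 = 5: 43/16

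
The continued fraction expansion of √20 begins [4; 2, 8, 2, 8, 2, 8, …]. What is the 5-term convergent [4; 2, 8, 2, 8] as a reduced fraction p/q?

Start with 8.
2 + 1/(8/1) = 2 + 1/8 = 17/8
8 + 1/(17/8) = 8 + 8/17 = 144/17
2 + 1/(144/17) = 2 + 17/144 = 305/144
4 + 1/(305/144) = 4 + 144/305 = 1364/305

1364/305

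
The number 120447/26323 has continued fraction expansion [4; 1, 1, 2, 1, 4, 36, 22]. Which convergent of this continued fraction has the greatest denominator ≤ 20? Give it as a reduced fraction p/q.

32/7

List convergents until the denominator exceeds the bound:
a_0 = 4: 4/1  (≤ bound)
a_1 = 1: 5/1  (≤ bound)
a_2 = 1: 9/2  (≤ bound)
a_3 = 2: 23/5  (≤ bound)
a_4 = 1: 32/7  (≤ bound)
a_5 = 4: 151/33  (> 20, stop)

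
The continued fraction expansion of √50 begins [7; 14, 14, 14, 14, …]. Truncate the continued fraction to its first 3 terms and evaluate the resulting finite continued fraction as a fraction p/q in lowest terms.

a_0 = 7: 7/1
a_1 = 14: 99/14
a_2 = 14: 1393/197

1393/197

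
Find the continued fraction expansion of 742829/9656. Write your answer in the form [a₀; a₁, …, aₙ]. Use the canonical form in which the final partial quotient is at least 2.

Repeatedly divide and take the remainder:
742829 = 76·9656 + 8973, so a_0 = 76
9656 = 1·8973 + 683, so a_1 = 1
8973 = 13·683 + 94, so a_2 = 13
683 = 7·94 + 25, so a_3 = 7
94 = 3·25 + 19, so a_4 = 3
25 = 1·19 + 6, so a_5 = 1
19 = 3·6 + 1, so a_6 = 3
6 = 6·1 + 0, so a_7 = 6

[76; 1, 13, 7, 3, 1, 3, 6]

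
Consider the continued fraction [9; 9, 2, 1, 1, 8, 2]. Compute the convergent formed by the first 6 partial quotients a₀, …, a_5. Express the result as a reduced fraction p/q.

3679/404

Start with 8.
1 + 1/(8/1) = 1 + 1/8 = 9/8
1 + 1/(9/8) = 1 + 8/9 = 17/9
2 + 1/(17/9) = 2 + 9/17 = 43/17
9 + 1/(43/17) = 9 + 17/43 = 404/43
9 + 1/(404/43) = 9 + 43/404 = 3679/404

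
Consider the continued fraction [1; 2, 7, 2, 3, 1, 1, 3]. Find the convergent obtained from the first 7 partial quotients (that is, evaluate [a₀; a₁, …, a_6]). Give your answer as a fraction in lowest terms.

Start with 1.
1 + 1/(1/1) = 1 + 1/1 = 2/1
3 + 1/(2/1) = 3 + 1/2 = 7/2
2 + 1/(7/2) = 2 + 2/7 = 16/7
7 + 1/(16/7) = 7 + 7/16 = 119/16
2 + 1/(119/16) = 2 + 16/119 = 254/119
1 + 1/(254/119) = 1 + 119/254 = 373/254

373/254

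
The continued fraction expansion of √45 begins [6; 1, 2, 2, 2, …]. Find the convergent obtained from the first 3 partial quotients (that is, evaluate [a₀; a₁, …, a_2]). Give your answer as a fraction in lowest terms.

a_0 = 6: 6/1
a_1 = 1: 7/1
a_2 = 2: 20/3

20/3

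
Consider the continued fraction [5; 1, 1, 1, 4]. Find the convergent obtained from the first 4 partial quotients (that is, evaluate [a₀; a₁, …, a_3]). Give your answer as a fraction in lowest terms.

17/3

a_0 = 5: 5/1
a_1 = 1: 6/1
a_2 = 1: 11/2
a_3 = 1: 17/3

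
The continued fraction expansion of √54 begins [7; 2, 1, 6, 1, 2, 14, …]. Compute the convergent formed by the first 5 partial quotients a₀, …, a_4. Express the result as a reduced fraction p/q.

Collapse the nested fraction from the inside out:
Start with 1.
6 + 1/(1/1) = 6 + 1/1 = 7/1
1 + 1/(7/1) = 1 + 1/7 = 8/7
2 + 1/(8/7) = 2 + 7/8 = 23/8
7 + 1/(23/8) = 7 + 8/23 = 169/23

169/23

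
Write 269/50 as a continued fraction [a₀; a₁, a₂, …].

[5; 2, 1, 1, 1, 2, 2]

⌊269/50⌋ = 5, remainder 19
⌊50/19⌋ = 2, remainder 12
⌊19/12⌋ = 1, remainder 7
⌊12/7⌋ = 1, remainder 5
⌊7/5⌋ = 1, remainder 2
⌊5/2⌋ = 2, remainder 1
⌊2/1⌋ = 2, remainder 0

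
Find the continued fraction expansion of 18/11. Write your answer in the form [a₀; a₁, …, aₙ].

[1; 1, 1, 1, 3]

18 ÷ 11 → quotient 1, remainder 7
11 ÷ 7 → quotient 1, remainder 4
7 ÷ 4 → quotient 1, remainder 3
4 ÷ 3 → quotient 1, remainder 1
3 ÷ 1 → quotient 3, remainder 0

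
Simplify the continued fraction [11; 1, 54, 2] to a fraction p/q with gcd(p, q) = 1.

1330/111

Collapse the nested fraction from the inside out:
Start with 2.
54 + 1/(2/1) = 54 + 1/2 = 109/2
1 + 1/(109/2) = 1 + 2/109 = 111/109
11 + 1/(111/109) = 11 + 109/111 = 1330/111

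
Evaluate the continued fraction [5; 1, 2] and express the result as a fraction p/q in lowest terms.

Collapse the nested fraction from the inside out:
Start with 2.
1 + 1/(2/1) = 1 + 1/2 = 3/2
5 + 1/(3/2) = 5 + 2/3 = 17/3

17/3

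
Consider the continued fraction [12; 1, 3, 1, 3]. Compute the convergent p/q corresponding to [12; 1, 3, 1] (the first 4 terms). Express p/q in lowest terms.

Collapse the nested fraction from the inside out:
Start with 1.
3 + 1/(1/1) = 3 + 1/1 = 4/1
1 + 1/(4/1) = 1 + 1/4 = 5/4
12 + 1/(5/4) = 12 + 4/5 = 64/5

64/5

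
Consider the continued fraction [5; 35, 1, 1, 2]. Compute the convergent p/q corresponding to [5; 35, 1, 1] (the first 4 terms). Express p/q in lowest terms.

357/71

Start with 1.
1 + 1/(1/1) = 1 + 1/1 = 2/1
35 + 1/(2/1) = 35 + 1/2 = 71/2
5 + 1/(71/2) = 5 + 2/71 = 357/71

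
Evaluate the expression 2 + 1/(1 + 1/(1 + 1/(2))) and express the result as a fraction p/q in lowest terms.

Build up convergents one term at a time:
a_0 = 2: 2/1
a_1 = 1: 3/1
a_2 = 1: 5/2
a_3 = 2: 13/5

13/5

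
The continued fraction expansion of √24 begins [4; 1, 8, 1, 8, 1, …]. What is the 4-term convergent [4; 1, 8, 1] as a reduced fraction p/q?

49/10

a_0 = 4: 4/1
a_1 = 1: 5/1
a_2 = 8: 44/9
a_3 = 1: 49/10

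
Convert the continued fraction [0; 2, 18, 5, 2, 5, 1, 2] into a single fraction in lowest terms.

a_0 = 0: 0/1
a_1 = 2: 1/2
a_2 = 18: 18/37
a_3 = 5: 91/187
a_4 = 2: 200/411
a_5 = 5: 1091/2242
a_6 = 1: 1291/2653
a_7 = 2: 3673/7548

3673/7548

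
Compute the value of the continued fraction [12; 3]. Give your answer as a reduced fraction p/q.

37/3

Start with 3.
12 + 1/(3/1) = 12 + 1/3 = 37/3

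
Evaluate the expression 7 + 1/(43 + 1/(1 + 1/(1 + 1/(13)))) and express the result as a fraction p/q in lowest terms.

Start with 13.
1 + 1/(13/1) = 1 + 1/13 = 14/13
1 + 1/(14/13) = 1 + 13/14 = 27/14
43 + 1/(27/14) = 43 + 14/27 = 1175/27
7 + 1/(1175/27) = 7 + 27/1175 = 8252/1175

8252/1175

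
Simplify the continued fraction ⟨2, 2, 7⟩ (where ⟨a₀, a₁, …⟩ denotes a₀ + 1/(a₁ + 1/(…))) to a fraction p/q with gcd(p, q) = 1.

37/15

a_0 = 2: 2/1
a_1 = 2: 5/2
a_2 = 7: 37/15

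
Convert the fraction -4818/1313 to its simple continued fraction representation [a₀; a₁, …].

Run the Euclidean algorithm, recording each quotient:
-4818 = -4·1313 + 434, so a_0 = -4
1313 = 3·434 + 11, so a_1 = 3
434 = 39·11 + 5, so a_2 = 39
11 = 2·5 + 1, so a_3 = 2
5 = 5·1 + 0, so a_4 = 5

[-4; 3, 39, 2, 5]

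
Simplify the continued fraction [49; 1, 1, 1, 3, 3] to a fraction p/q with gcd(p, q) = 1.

a_0 = 49: 49/1
a_1 = 1: 50/1
a_2 = 1: 99/2
a_3 = 1: 149/3
a_4 = 3: 546/11
a_5 = 3: 1787/36

1787/36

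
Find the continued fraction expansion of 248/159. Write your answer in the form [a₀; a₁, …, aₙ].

[1; 1, 1, 3, 1, 2, 6]

Apply division with remainder until the remainder is 0:
⌊248/159⌋ = 1, remainder 89
⌊159/89⌋ = 1, remainder 70
⌊89/70⌋ = 1, remainder 19
⌊70/19⌋ = 3, remainder 13
⌊19/13⌋ = 1, remainder 6
⌊13/6⌋ = 2, remainder 1
⌊6/1⌋ = 6, remainder 0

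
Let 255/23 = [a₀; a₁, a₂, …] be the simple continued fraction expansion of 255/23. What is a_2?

⌊255/23⌋ = 11, remainder 2
⌊23/2⌋ = 11, remainder 1
⌊2/1⌋ = 2, remainder 0

2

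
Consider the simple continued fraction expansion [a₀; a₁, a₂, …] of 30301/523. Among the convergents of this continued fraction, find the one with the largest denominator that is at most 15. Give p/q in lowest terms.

869/15

a_0 = 57: 57/1  (≤ bound)
a_1 = 1: 58/1  (≤ bound)
a_2 = 14: 869/15  (≤ bound)
a_3 = 1: 927/16  (> 15, stop)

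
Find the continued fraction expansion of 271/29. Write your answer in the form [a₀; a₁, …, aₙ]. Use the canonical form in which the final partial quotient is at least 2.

Apply division with remainder until the remainder is 0:
271 = 9·29 + 10, so a_0 = 9
29 = 2·10 + 9, so a_1 = 2
10 = 1·9 + 1, so a_2 = 1
9 = 9·1 + 0, so a_3 = 9

[9; 2, 1, 9]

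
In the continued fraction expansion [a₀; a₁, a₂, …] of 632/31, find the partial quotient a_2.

632 ÷ 31 → quotient 20, remainder 12
31 ÷ 12 → quotient 2, remainder 7
12 ÷ 7 → quotient 1, remainder 5

1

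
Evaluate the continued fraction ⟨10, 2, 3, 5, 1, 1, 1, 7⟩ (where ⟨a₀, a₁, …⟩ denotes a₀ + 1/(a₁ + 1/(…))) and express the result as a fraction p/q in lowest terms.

9973/956

Start with 7.
1 + 1/(7/1) = 1 + 1/7 = 8/7
1 + 1/(8/7) = 1 + 7/8 = 15/8
1 + 1/(15/8) = 1 + 8/15 = 23/15
5 + 1/(23/15) = 5 + 15/23 = 130/23
3 + 1/(130/23) = 3 + 23/130 = 413/130
2 + 1/(413/130) = 2 + 130/413 = 956/413
10 + 1/(956/413) = 10 + 413/956 = 9973/956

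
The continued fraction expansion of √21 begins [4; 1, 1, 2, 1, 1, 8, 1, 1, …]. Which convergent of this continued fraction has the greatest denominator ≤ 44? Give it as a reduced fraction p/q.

a_0 = 4: 4/1  (≤ bound)
a_1 = 1: 5/1  (≤ bound)
a_2 = 1: 9/2  (≤ bound)
a_3 = 2: 23/5  (≤ bound)
a_4 = 1: 32/7  (≤ bound)
a_5 = 1: 55/12  (≤ bound)
a_6 = 8: 472/103  (> 44, stop)

55/12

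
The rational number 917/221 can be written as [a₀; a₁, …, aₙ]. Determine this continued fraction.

[4; 6, 1, 2, 3, 3]

917 = 4·221 + 33, so a_0 = 4
221 = 6·33 + 23, so a_1 = 6
33 = 1·23 + 10, so a_2 = 1
23 = 2·10 + 3, so a_3 = 2
10 = 3·3 + 1, so a_4 = 3
3 = 3·1 + 0, so a_5 = 3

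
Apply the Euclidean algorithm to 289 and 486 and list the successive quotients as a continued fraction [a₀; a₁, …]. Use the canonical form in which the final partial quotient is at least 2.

[0; 1, 1, 2, 7, 13]

Repeatedly divide and take the remainder:
289 = 0·486 + 289, so a_0 = 0
486 = 1·289 + 197, so a_1 = 1
289 = 1·197 + 92, so a_2 = 1
197 = 2·92 + 13, so a_3 = 2
92 = 7·13 + 1, so a_4 = 7
13 = 13·1 + 0, so a_5 = 13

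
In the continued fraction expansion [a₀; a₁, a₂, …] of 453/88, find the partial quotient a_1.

Run the Euclidean algorithm, recording each quotient:
453 = 5·88 + 13, so a_0 = 5
88 = 6·13 + 10, so a_1 = 6

6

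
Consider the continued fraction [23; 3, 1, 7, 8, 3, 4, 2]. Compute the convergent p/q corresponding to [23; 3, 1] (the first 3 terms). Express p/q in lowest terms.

93/4

Build up convergents one term at a time:
a_0 = 23: 23/1
a_1 = 3: 70/3
a_2 = 1: 93/4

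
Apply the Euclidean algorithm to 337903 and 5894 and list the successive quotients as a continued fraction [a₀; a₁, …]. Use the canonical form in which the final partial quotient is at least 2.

[57; 3, 32, 1, 28, 2]

⌊337903/5894⌋ = 57, remainder 1945
⌊5894/1945⌋ = 3, remainder 59
⌊1945/59⌋ = 32, remainder 57
⌊59/57⌋ = 1, remainder 2
⌊57/2⌋ = 28, remainder 1
⌊2/1⌋ = 2, remainder 0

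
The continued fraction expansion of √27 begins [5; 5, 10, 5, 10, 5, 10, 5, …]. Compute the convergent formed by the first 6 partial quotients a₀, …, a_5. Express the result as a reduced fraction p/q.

70226/13515

Work from the innermost term outward:
Start with 5.
10 + 1/(5/1) = 10 + 1/5 = 51/5
5 + 1/(51/5) = 5 + 5/51 = 260/51
10 + 1/(260/51) = 10 + 51/260 = 2651/260
5 + 1/(2651/260) = 5 + 260/2651 = 13515/2651
5 + 1/(13515/2651) = 5 + 2651/13515 = 70226/13515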